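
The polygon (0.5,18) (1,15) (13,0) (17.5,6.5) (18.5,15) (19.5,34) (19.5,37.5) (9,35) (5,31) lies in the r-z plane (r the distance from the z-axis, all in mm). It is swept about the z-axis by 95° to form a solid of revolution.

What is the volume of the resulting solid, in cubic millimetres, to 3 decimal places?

Volume = 8870.498 mm³

Profile (r,z), 9 vertices: (0.5,18) (1,15) (13,0) (17.5,6.5) (18.5,15) (19.5,34) (19.5,37.5) (9,35) (5,31)
edge 0: (0.5,18)→(1,15)  cross = 0.5·15 − 1·18 = -10.5000; (r_i+r_j)·cross = 1.5·-10.5000 = -15.7500
edge 1: (1,15)→(13,0)  cross = 1·0 − 13·15 = -195.0000; (r_i+r_j)·cross = 14·-195.0000 = -2730.0000
edge 2: (13,0)→(17.5,6.5)  cross = 13·6.5 − 17.5·0 = 84.5000; (r_i+r_j)·cross = 30.5·84.5000 = 2577.2500
edge 3: (17.5,6.5)→(18.5,15)  cross = 17.5·15 − 18.5·6.5 = 142.2500; (r_i+r_j)·cross = 36·142.2500 = 5121.0000
edge 4: (18.5,15)→(19.5,34)  cross = 18.5·34 − 19.5·15 = 336.5000; (r_i+r_j)·cross = 38·336.5000 = 12787.0000
edge 5: (19.5,34)→(19.5,37.5)  cross = 19.5·37.5 − 19.5·34 = 68.2500; (r_i+r_j)·cross = 39·68.2500 = 2661.7500
edge 6: (19.5,37.5)→(9,35)  cross = 19.5·35 − 9·37.5 = 345.0000; (r_i+r_j)·cross = 28.5·345.0000 = 9832.5000
edge 7: (9,35)→(5,31)  cross = 9·31 − 5·35 = 104.0000; (r_i+r_j)·cross = 14·104.0000 = 1456.0000
edge 8: (5,31)→(0.5,18)  cross = 5·18 − 0.5·31 = 74.5000; (r_i+r_j)·cross = 5.5·74.5000 = 409.7500
Σcross = 949.5000 → A = |Σcross|/2 = 474.7500 mm²
Σ(r_i+r_j)·cross = 32099.5000 → first moment M = |Σ|/6 = 5349.9167
R_c = M/A = 5349.9167/474.7500 = 11.2689 mm
θ = 95° = 1.658063 rad
V = θ·R_c·A = 1.658063·11.2689·474.7500 = 8870.498 mm³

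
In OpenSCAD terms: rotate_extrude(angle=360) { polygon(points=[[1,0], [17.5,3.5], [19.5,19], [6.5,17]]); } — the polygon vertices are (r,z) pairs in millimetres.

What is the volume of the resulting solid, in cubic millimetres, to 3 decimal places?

Profile (r,z), 4 vertices: (1,0) (17.5,3.5) (19.5,19) (6.5,17)
edge 0: (1,0)→(17.5,3.5)  cross = 1·3.5 − 17.5·0 = 3.5000; (r_i+r_j)·cross = 18.5·3.5000 = 64.7500
edge 1: (17.5,3.5)→(19.5,19)  cross = 17.5·19 − 19.5·3.5 = 264.2500; (r_i+r_j)·cross = 37·264.2500 = 9777.2500
edge 2: (19.5,19)→(6.5,17)  cross = 19.5·17 − 6.5·19 = 208.0000; (r_i+r_j)·cross = 26·208.0000 = 5408.0000
edge 3: (6.5,17)→(1,0)  cross = 6.5·0 − 1·17 = -17.0000; (r_i+r_j)·cross = 7.5·-17.0000 = -127.5000
Σcross = 458.7500 → A = |Σcross|/2 = 229.3750 mm²
Σ(r_i+r_j)·cross = 15122.5000 → first moment M = |Σ|/6 = 2520.4167
R_c = M/A = 2520.4167/229.3750 = 10.9882 mm
θ = 360° = 6.283185 rad
V = θ·R_c·A = 6.283185·10.9882·229.3750 = 15836.245 mm³

Volume = 15836.245 mm³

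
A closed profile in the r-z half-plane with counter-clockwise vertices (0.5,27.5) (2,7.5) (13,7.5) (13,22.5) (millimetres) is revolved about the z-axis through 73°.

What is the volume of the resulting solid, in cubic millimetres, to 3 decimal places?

Profile (r,z), 4 vertices: (0.5,27.5) (2,7.5) (13,7.5) (13,22.5)
edge 0: (0.5,27.5)→(2,7.5)  cross = 0.5·7.5 − 2·27.5 = -51.2500; (r_i+r_j)·cross = 2.5·-51.2500 = -128.1250
edge 1: (2,7.5)→(13,7.5)  cross = 2·7.5 − 13·7.5 = -82.5000; (r_i+r_j)·cross = 15·-82.5000 = -1237.5000
edge 2: (13,7.5)→(13,22.5)  cross = 13·22.5 − 13·7.5 = 195.0000; (r_i+r_j)·cross = 26·195.0000 = 5070.0000
edge 3: (13,22.5)→(0.5,27.5)  cross = 13·27.5 − 0.5·22.5 = 346.2500; (r_i+r_j)·cross = 13.5·346.2500 = 4674.3750
Σcross = 407.5000 → A = |Σcross|/2 = 203.7500 mm²
Σ(r_i+r_j)·cross = 8378.7500 → first moment M = |Σ|/6 = 1396.4583
R_c = M/A = 1396.4583/203.7500 = 6.8538 mm
θ = 73° = 1.274090 rad
V = θ·R_c·A = 1.274090·6.8538·203.7500 = 1779.214 mm³

Volume = 1779.214 mm³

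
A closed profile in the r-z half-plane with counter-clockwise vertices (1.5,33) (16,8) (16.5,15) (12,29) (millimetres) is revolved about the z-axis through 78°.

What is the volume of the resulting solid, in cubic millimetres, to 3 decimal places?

Profile (r,z), 4 vertices: (1.5,33) (16,8) (16.5,15) (12,29)
edge 0: (1.5,33)→(16,8)  cross = 1.5·8 − 16·33 = -516.0000; (r_i+r_j)·cross = 17.5·-516.0000 = -9030.0000
edge 1: (16,8)→(16.5,15)  cross = 16·15 − 16.5·8 = 108.0000; (r_i+r_j)·cross = 32.5·108.0000 = 3510.0000
edge 2: (16.5,15)→(12,29)  cross = 16.5·29 − 12·15 = 298.5000; (r_i+r_j)·cross = 28.5·298.5000 = 8507.2500
edge 3: (12,29)→(1.5,33)  cross = 12·33 − 1.5·29 = 352.5000; (r_i+r_j)·cross = 13.5·352.5000 = 4758.7500
Σcross = 243.0000 → A = |Σcross|/2 = 121.5000 mm²
Σ(r_i+r_j)·cross = 7746.0000 → first moment M = |Σ|/6 = 1291.0000
R_c = M/A = 1291.0000/121.5000 = 10.6255 mm
θ = 78° = 1.361357 rad
V = θ·R_c·A = 1.361357·10.6255·121.5000 = 1757.512 mm³

Volume = 1757.512 mm³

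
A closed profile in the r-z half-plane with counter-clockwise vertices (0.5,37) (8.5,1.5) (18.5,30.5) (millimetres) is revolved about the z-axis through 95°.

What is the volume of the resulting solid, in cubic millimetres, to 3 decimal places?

Profile (r,z), 3 vertices: (0.5,37) (8.5,1.5) (18.5,30.5)
edge 0: (0.5,37)→(8.5,1.5)  cross = 0.5·1.5 − 8.5·37 = -313.7500; (r_i+r_j)·cross = 9·-313.7500 = -2823.7500
edge 1: (8.5,1.5)→(18.5,30.5)  cross = 8.5·30.5 − 18.5·1.5 = 231.5000; (r_i+r_j)·cross = 27·231.5000 = 6250.5000
edge 2: (18.5,30.5)→(0.5,37)  cross = 18.5·37 − 0.5·30.5 = 669.2500; (r_i+r_j)·cross = 19·669.2500 = 12715.7500
Σcross = 587.0000 → A = |Σcross|/2 = 293.5000 mm²
Σ(r_i+r_j)·cross = 16142.5000 → first moment M = |Σ|/6 = 2690.4167
R_c = M/A = 2690.4167/293.5000 = 9.1667 mm
θ = 95° = 1.658063 rad
V = θ·R_c·A = 1.658063·9.1667·293.5000 = 4460.880 mm³

Volume = 4460.880 mm³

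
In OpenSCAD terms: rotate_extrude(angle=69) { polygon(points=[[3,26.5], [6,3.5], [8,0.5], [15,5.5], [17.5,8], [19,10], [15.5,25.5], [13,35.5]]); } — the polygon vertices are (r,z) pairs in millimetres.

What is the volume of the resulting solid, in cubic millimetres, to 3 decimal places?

Profile (r,z), 8 vertices: (3,26.5) (6,3.5) (8,0.5) (15,5.5) (17.5,8) (19,10) (15.5,25.5) (13,35.5)
edge 0: (3,26.5)→(6,3.5)  cross = 3·3.5 − 6·26.5 = -148.5000; (r_i+r_j)·cross = 9·-148.5000 = -1336.5000
edge 1: (6,3.5)→(8,0.5)  cross = 6·0.5 − 8·3.5 = -25.0000; (r_i+r_j)·cross = 14·-25.0000 = -350.0000
edge 2: (8,0.5)→(15,5.5)  cross = 8·5.5 − 15·0.5 = 36.5000; (r_i+r_j)·cross = 23·36.5000 = 839.5000
edge 3: (15,5.5)→(17.5,8)  cross = 15·8 − 17.5·5.5 = 23.7500; (r_i+r_j)·cross = 32.5·23.7500 = 771.8750
edge 4: (17.5,8)→(19,10)  cross = 17.5·10 − 19·8 = 23.0000; (r_i+r_j)·cross = 36.5·23.0000 = 839.5000
edge 5: (19,10)→(15.5,25.5)  cross = 19·25.5 − 15.5·10 = 329.5000; (r_i+r_j)·cross = 34.5·329.5000 = 11367.7500
edge 6: (15.5,25.5)→(13,35.5)  cross = 15.5·35.5 − 13·25.5 = 218.7500; (r_i+r_j)·cross = 28.5·218.7500 = 6234.3750
edge 7: (13,35.5)→(3,26.5)  cross = 13·26.5 − 3·35.5 = 238.0000; (r_i+r_j)·cross = 16·238.0000 = 3808.0000
Σcross = 696.0000 → A = |Σcross|/2 = 348.0000 mm²
Σ(r_i+r_j)·cross = 22174.5000 → first moment M = |Σ|/6 = 3695.7500
R_c = M/A = 3695.7500/348.0000 = 10.6200 mm
θ = 69° = 1.204277 rad
V = θ·R_c·A = 1.204277·10.6200·348.0000 = 4450.707 mm³

Volume = 4450.707 mm³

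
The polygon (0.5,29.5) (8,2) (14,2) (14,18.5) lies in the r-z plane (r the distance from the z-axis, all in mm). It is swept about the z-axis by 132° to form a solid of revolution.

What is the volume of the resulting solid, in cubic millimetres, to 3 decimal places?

Profile (r,z), 4 vertices: (0.5,29.5) (8,2) (14,2) (14,18.5)
edge 0: (0.5,29.5)→(8,2)  cross = 0.5·2 − 8·29.5 = -235.0000; (r_i+r_j)·cross = 8.5·-235.0000 = -1997.5000
edge 1: (8,2)→(14,2)  cross = 8·2 − 14·2 = -12.0000; (r_i+r_j)·cross = 22·-12.0000 = -264.0000
edge 2: (14,2)→(14,18.5)  cross = 14·18.5 − 14·2 = 231.0000; (r_i+r_j)·cross = 28·231.0000 = 6468.0000
edge 3: (14,18.5)→(0.5,29.5)  cross = 14·29.5 − 0.5·18.5 = 403.7500; (r_i+r_j)·cross = 14.5·403.7500 = 5854.3750
Σcross = 387.7500 → A = |Σcross|/2 = 193.8750 mm²
Σ(r_i+r_j)·cross = 10060.8750 → first moment M = |Σ|/6 = 1676.8125
R_c = M/A = 1676.8125/193.8750 = 8.6489 mm
θ = 132° = 2.303835 rad
V = θ·R_c·A = 2.303835·8.6489·193.8750 = 3863.099 mm³

Volume = 3863.099 mm³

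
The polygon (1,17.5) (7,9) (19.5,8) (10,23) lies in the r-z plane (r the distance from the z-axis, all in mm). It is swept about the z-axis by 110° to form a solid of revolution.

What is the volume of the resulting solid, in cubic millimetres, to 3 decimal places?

Profile (r,z), 4 vertices: (1,17.5) (7,9) (19.5,8) (10,23)
edge 0: (1,17.5)→(7,9)  cross = 1·9 − 7·17.5 = -113.5000; (r_i+r_j)·cross = 8·-113.5000 = -908.0000
edge 1: (7,9)→(19.5,8)  cross = 7·8 − 19.5·9 = -119.5000; (r_i+r_j)·cross = 26.5·-119.5000 = -3166.7500
edge 2: (19.5,8)→(10,23)  cross = 19.5·23 − 10·8 = 368.5000; (r_i+r_j)·cross = 29.5·368.5000 = 10870.7500
edge 3: (10,23)→(1,17.5)  cross = 10·17.5 − 1·23 = 152.0000; (r_i+r_j)·cross = 11·152.0000 = 1672.0000
Σcross = 287.5000 → A = |Σcross|/2 = 143.7500 mm²
Σ(r_i+r_j)·cross = 8468.0000 → first moment M = |Σ|/6 = 1411.3333
R_c = M/A = 1411.3333/143.7500 = 9.8180 mm
θ = 110° = 1.919862 rad
V = θ·R_c·A = 1.919862·9.8180·143.7500 = 2709.565 mm³

Volume = 2709.565 mm³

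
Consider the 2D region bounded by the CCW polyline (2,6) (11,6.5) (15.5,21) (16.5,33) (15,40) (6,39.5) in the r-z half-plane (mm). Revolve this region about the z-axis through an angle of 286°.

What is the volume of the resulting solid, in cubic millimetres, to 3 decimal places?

Profile (r,z), 6 vertices: (2,6) (11,6.5) (15.5,21) (16.5,33) (15,40) (6,39.5)
edge 0: (2,6)→(11,6.5)  cross = 2·6.5 − 11·6 = -53.0000; (r_i+r_j)·cross = 13·-53.0000 = -689.0000
edge 1: (11,6.5)→(15.5,21)  cross = 11·21 − 15.5·6.5 = 130.2500; (r_i+r_j)·cross = 26.5·130.2500 = 3451.6250
edge 2: (15.5,21)→(16.5,33)  cross = 15.5·33 − 16.5·21 = 165.0000; (r_i+r_j)·cross = 32·165.0000 = 5280.0000
edge 3: (16.5,33)→(15,40)  cross = 16.5·40 − 15·33 = 165.0000; (r_i+r_j)·cross = 31.5·165.0000 = 5197.5000
edge 4: (15,40)→(6,39.5)  cross = 15·39.5 − 6·40 = 352.5000; (r_i+r_j)·cross = 21·352.5000 = 7402.5000
edge 5: (6,39.5)→(2,6)  cross = 6·6 − 2·39.5 = -43.0000; (r_i+r_j)·cross = 8·-43.0000 = -344.0000
Σcross = 716.7500 → A = |Σcross|/2 = 358.3750 mm²
Σ(r_i+r_j)·cross = 20298.6250 → first moment M = |Σ|/6 = 3383.1042
R_c = M/A = 3383.1042/358.3750 = 9.4401 mm
θ = 286° = 4.991642 rad
V = θ·R_c·A = 4.991642·9.4401·358.3750 = 16887.244 mm³

Volume = 16887.244 mm³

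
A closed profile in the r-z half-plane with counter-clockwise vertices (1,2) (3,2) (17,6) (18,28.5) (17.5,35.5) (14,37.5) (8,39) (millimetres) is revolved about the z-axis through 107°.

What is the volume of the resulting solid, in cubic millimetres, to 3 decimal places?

Volume = 8728.005 mm³

Profile (r,z), 7 vertices: (1,2) (3,2) (17,6) (18,28.5) (17.5,35.5) (14,37.5) (8,39)
edge 0: (1,2)→(3,2)  cross = 1·2 − 3·2 = -4.0000; (r_i+r_j)·cross = 4·-4.0000 = -16.0000
edge 1: (3,2)→(17,6)  cross = 3·6 − 17·2 = -16.0000; (r_i+r_j)·cross = 20·-16.0000 = -320.0000
edge 2: (17,6)→(18,28.5)  cross = 17·28.5 − 18·6 = 376.5000; (r_i+r_j)·cross = 35·376.5000 = 13177.5000
edge 3: (18,28.5)→(17.5,35.5)  cross = 18·35.5 − 17.5·28.5 = 140.2500; (r_i+r_j)·cross = 35.5·140.2500 = 4978.8750
edge 4: (17.5,35.5)→(14,37.5)  cross = 17.5·37.5 − 14·35.5 = 159.2500; (r_i+r_j)·cross = 31.5·159.2500 = 5016.3750
edge 5: (14,37.5)→(8,39)  cross = 14·39 − 8·37.5 = 246.0000; (r_i+r_j)·cross = 22·246.0000 = 5412.0000
edge 6: (8,39)→(1,2)  cross = 8·2 − 1·39 = -23.0000; (r_i+r_j)·cross = 9·-23.0000 = -207.0000
Σcross = 879.0000 → A = |Σcross|/2 = 439.5000 mm²
Σ(r_i+r_j)·cross = 28041.7500 → first moment M = |Σ|/6 = 4673.6250
R_c = M/A = 4673.6250/439.5000 = 10.6340 mm
θ = 107° = 1.867502 rad
V = θ·R_c·A = 1.867502·10.6340·439.5000 = 8728.005 mm³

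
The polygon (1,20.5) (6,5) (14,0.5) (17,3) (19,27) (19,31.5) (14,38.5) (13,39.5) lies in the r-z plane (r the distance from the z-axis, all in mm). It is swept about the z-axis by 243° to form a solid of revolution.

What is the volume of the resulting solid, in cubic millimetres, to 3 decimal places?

Volume = 21753.919 mm³

Profile (r,z), 8 vertices: (1,20.5) (6,5) (14,0.5) (17,3) (19,27) (19,31.5) (14,38.5) (13,39.5)
edge 0: (1,20.5)→(6,5)  cross = 1·5 − 6·20.5 = -118.0000; (r_i+r_j)·cross = 7·-118.0000 = -826.0000
edge 1: (6,5)→(14,0.5)  cross = 6·0.5 − 14·5 = -67.0000; (r_i+r_j)·cross = 20·-67.0000 = -1340.0000
edge 2: (14,0.5)→(17,3)  cross = 14·3 − 17·0.5 = 33.5000; (r_i+r_j)·cross = 31·33.5000 = 1038.5000
edge 3: (17,3)→(19,27)  cross = 17·27 − 19·3 = 402.0000; (r_i+r_j)·cross = 36·402.0000 = 14472.0000
edge 4: (19,27)→(19,31.5)  cross = 19·31.5 − 19·27 = 85.5000; (r_i+r_j)·cross = 38·85.5000 = 3249.0000
edge 5: (19,31.5)→(14,38.5)  cross = 19·38.5 − 14·31.5 = 290.5000; (r_i+r_j)·cross = 33·290.5000 = 9586.5000
edge 6: (14,38.5)→(13,39.5)  cross = 14·39.5 − 13·38.5 = 52.5000; (r_i+r_j)·cross = 27·52.5000 = 1417.5000
edge 7: (13,39.5)→(1,20.5)  cross = 13·20.5 − 1·39.5 = 227.0000; (r_i+r_j)·cross = 14·227.0000 = 3178.0000
Σcross = 906.0000 → A = |Σcross|/2 = 453.0000 mm²
Σ(r_i+r_j)·cross = 30775.5000 → first moment M = |Σ|/6 = 5129.2500
R_c = M/A = 5129.2500/453.0000 = 11.3228 mm
θ = 243° = 4.241150 rad
V = θ·R_c·A = 4.241150·11.3228·453.0000 = 21753.919 mm³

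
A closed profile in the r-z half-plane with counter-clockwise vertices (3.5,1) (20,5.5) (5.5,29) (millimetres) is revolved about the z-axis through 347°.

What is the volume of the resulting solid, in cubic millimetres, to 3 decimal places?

Volume = 13260.252 mm³

Profile (r,z), 3 vertices: (3.5,1) (20,5.5) (5.5,29)
edge 0: (3.5,1)→(20,5.5)  cross = 3.5·5.5 − 20·1 = -0.7500; (r_i+r_j)·cross = 23.5·-0.7500 = -17.6250
edge 1: (20,5.5)→(5.5,29)  cross = 20·29 − 5.5·5.5 = 549.7500; (r_i+r_j)·cross = 25.5·549.7500 = 14018.6250
edge 2: (5.5,29)→(3.5,1)  cross = 5.5·1 − 3.5·29 = -96.0000; (r_i+r_j)·cross = 9·-96.0000 = -864.0000
Σcross = 453.0000 → A = |Σcross|/2 = 226.5000 mm²
Σ(r_i+r_j)·cross = 13137.0000 → first moment M = |Σ|/6 = 2189.5000
R_c = M/A = 2189.5000/226.5000 = 9.6667 mm
θ = 347° = 6.056293 rad
V = θ·R_c·A = 6.056293·9.6667·226.5000 = 13260.252 mm³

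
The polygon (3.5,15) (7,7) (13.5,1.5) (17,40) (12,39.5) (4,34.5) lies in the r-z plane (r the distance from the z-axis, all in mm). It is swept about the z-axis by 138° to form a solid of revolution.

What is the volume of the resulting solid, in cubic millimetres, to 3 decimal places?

Profile (r,z), 6 vertices: (3.5,15) (7,7) (13.5,1.5) (17,40) (12,39.5) (4,34.5)
edge 0: (3.5,15)→(7,7)  cross = 3.5·7 − 7·15 = -80.5000; (r_i+r_j)·cross = 10.5·-80.5000 = -845.2500
edge 1: (7,7)→(13.5,1.5)  cross = 7·1.5 − 13.5·7 = -84.0000; (r_i+r_j)·cross = 20.5·-84.0000 = -1722.0000
edge 2: (13.5,1.5)→(17,40)  cross = 13.5·40 − 17·1.5 = 514.5000; (r_i+r_j)·cross = 30.5·514.5000 = 15692.2500
edge 3: (17,40)→(12,39.5)  cross = 17·39.5 − 12·40 = 191.5000; (r_i+r_j)·cross = 29·191.5000 = 5553.5000
edge 4: (12,39.5)→(4,34.5)  cross = 12·34.5 − 4·39.5 = 256.0000; (r_i+r_j)·cross = 16·256.0000 = 4096.0000
edge 5: (4,34.5)→(3.5,15)  cross = 4·15 − 3.5·34.5 = -60.7500; (r_i+r_j)·cross = 7.5·-60.7500 = -455.6250
Σcross = 736.7500 → A = |Σcross|/2 = 368.3750 mm²
Σ(r_i+r_j)·cross = 22318.8750 → first moment M = |Σ|/6 = 3719.8125
R_c = M/A = 3719.8125/368.3750 = 10.0979 mm
θ = 138° = 2.408554 rad
V = θ·R_c·A = 2.408554·10.0979·368.3750 = 8959.371 mm³

Volume = 8959.371 mm³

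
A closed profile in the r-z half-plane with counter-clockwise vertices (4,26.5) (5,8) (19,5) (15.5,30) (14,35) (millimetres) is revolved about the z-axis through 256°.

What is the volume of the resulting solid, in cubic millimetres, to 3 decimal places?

Profile (r,z), 5 vertices: (4,26.5) (5,8) (19,5) (15.5,30) (14,35)
edge 0: (4,26.5)→(5,8)  cross = 4·8 − 5·26.5 = -100.5000; (r_i+r_j)·cross = 9·-100.5000 = -904.5000
edge 1: (5,8)→(19,5)  cross = 5·5 − 19·8 = -127.0000; (r_i+r_j)·cross = 24·-127.0000 = -3048.0000
edge 2: (19,5)→(15.5,30)  cross = 19·30 − 15.5·5 = 492.5000; (r_i+r_j)·cross = 34.5·492.5000 = 16991.2500
edge 3: (15.5,30)→(14,35)  cross = 15.5·35 − 14·30 = 122.5000; (r_i+r_j)·cross = 29.5·122.5000 = 3613.7500
edge 4: (14,35)→(4,26.5)  cross = 14·26.5 − 4·35 = 231.0000; (r_i+r_j)·cross = 18·231.0000 = 4158.0000
Σcross = 618.5000 → A = |Σcross|/2 = 309.2500 mm²
Σ(r_i+r_j)·cross = 20810.5000 → first moment M = |Σ|/6 = 3468.4167
R_c = M/A = 3468.4167/309.2500 = 11.2156 mm
θ = 256° = 4.468043 rad
V = θ·R_c·A = 4.468043·11.2156·309.2500 = 15497.034 mm³

Volume = 15497.034 mm³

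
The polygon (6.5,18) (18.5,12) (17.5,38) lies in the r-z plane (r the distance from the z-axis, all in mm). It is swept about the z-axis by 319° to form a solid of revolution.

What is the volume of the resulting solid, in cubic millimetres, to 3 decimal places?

Volume = 12067.774 mm³

Profile (r,z), 3 vertices: (6.5,18) (18.5,12) (17.5,38)
edge 0: (6.5,18)→(18.5,12)  cross = 6.5·12 − 18.5·18 = -255.0000; (r_i+r_j)·cross = 25·-255.0000 = -6375.0000
edge 1: (18.5,12)→(17.5,38)  cross = 18.5·38 − 17.5·12 = 493.0000; (r_i+r_j)·cross = 36·493.0000 = 17748.0000
edge 2: (17.5,38)→(6.5,18)  cross = 17.5·18 − 6.5·38 = 68.0000; (r_i+r_j)·cross = 24·68.0000 = 1632.0000
Σcross = 306.0000 → A = |Σcross|/2 = 153.0000 mm²
Σ(r_i+r_j)·cross = 13005.0000 → first moment M = |Σ|/6 = 2167.5000
R_c = M/A = 2167.5000/153.0000 = 14.1667 mm
θ = 319° = 5.567600 rad
V = θ·R_c·A = 5.567600·14.1667·153.0000 = 12067.774 mm³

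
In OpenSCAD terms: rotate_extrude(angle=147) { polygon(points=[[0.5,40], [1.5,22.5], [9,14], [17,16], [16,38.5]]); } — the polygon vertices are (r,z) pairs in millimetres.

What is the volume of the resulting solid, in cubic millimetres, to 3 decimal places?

Profile (r,z), 5 vertices: (0.5,40) (1.5,22.5) (9,14) (17,16) (16,38.5)
edge 0: (0.5,40)→(1.5,22.5)  cross = 0.5·22.5 − 1.5·40 = -48.7500; (r_i+r_j)·cross = 2·-48.7500 = -97.5000
edge 1: (1.5,22.5)→(9,14)  cross = 1.5·14 − 9·22.5 = -181.5000; (r_i+r_j)·cross = 10.5·-181.5000 = -1905.7500
edge 2: (9,14)→(17,16)  cross = 9·16 − 17·14 = -94.0000; (r_i+r_j)·cross = 26·-94.0000 = -2444.0000
edge 3: (17,16)→(16,38.5)  cross = 17·38.5 − 16·16 = 398.5000; (r_i+r_j)·cross = 33·398.5000 = 13150.5000
edge 4: (16,38.5)→(0.5,40)  cross = 16·40 − 0.5·38.5 = 620.7500; (r_i+r_j)·cross = 16.5·620.7500 = 10242.3750
Σcross = 695.0000 → A = |Σcross|/2 = 347.5000 mm²
Σ(r_i+r_j)·cross = 18945.6250 → first moment M = |Σ|/6 = 3157.6042
R_c = M/A = 3157.6042/347.5000 = 9.0866 mm
θ = 147° = 2.565634 rad
V = θ·R_c·A = 2.565634·9.0866·347.5000 = 8101.257 mm³

Volume = 8101.257 mm³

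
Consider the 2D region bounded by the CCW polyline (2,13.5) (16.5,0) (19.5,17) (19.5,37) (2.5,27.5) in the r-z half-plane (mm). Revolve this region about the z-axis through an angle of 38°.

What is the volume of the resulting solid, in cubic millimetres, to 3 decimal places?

Profile (r,z), 5 vertices: (2,13.5) (16.5,0) (19.5,17) (19.5,37) (2.5,27.5)
edge 0: (2,13.5)→(16.5,0)  cross = 2·0 − 16.5·13.5 = -222.7500; (r_i+r_j)·cross = 18.5·-222.7500 = -4120.8750
edge 1: (16.5,0)→(19.5,17)  cross = 16.5·17 − 19.5·0 = 280.5000; (r_i+r_j)·cross = 36·280.5000 = 10098.0000
edge 2: (19.5,17)→(19.5,37)  cross = 19.5·37 − 19.5·17 = 390.0000; (r_i+r_j)·cross = 39·390.0000 = 15210.0000
edge 3: (19.5,37)→(2.5,27.5)  cross = 19.5·27.5 − 2.5·37 = 443.7500; (r_i+r_j)·cross = 22·443.7500 = 9762.5000
edge 4: (2.5,27.5)→(2,13.5)  cross = 2.5·13.5 − 2·27.5 = -21.2500; (r_i+r_j)·cross = 4.5·-21.2500 = -95.6250
Σcross = 870.2500 → A = |Σcross|/2 = 435.1250 mm²
Σ(r_i+r_j)·cross = 30854.0000 → first moment M = |Σ|/6 = 5142.3333
R_c = M/A = 5142.3333/435.1250 = 11.8181 mm
θ = 38° = 0.663225 rad
V = θ·R_c·A = 0.663225·11.8181·435.1250 = 3410.525 mm³

Volume = 3410.525 mm³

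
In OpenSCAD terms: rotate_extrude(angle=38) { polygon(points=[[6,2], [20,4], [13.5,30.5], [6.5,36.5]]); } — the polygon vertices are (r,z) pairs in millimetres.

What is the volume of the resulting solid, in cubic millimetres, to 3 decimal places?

Profile (r,z), 4 vertices: (6,2) (20,4) (13.5,30.5) (6.5,36.5)
edge 0: (6,2)→(20,4)  cross = 6·4 − 20·2 = -16.0000; (r_i+r_j)·cross = 26·-16.0000 = -416.0000
edge 1: (20,4)→(13.5,30.5)  cross = 20·30.5 − 13.5·4 = 556.0000; (r_i+r_j)·cross = 33.5·556.0000 = 18626.0000
edge 2: (13.5,30.5)→(6.5,36.5)  cross = 13.5·36.5 − 6.5·30.5 = 294.5000; (r_i+r_j)·cross = 20·294.5000 = 5890.0000
edge 3: (6.5,36.5)→(6,2)  cross = 6.5·2 − 6·36.5 = -206.0000; (r_i+r_j)·cross = 12.5·-206.0000 = -2575.0000
Σcross = 628.5000 → A = |Σcross|/2 = 314.2500 mm²
Σ(r_i+r_j)·cross = 21525.0000 → first moment M = |Σ|/6 = 3587.5000
R_c = M/A = 3587.5000/314.2500 = 11.4161 mm
θ = 38° = 0.663225 rad
V = θ·R_c·A = 0.663225·11.4161·314.2500 = 2379.320 mm³

Volume = 2379.320 mm³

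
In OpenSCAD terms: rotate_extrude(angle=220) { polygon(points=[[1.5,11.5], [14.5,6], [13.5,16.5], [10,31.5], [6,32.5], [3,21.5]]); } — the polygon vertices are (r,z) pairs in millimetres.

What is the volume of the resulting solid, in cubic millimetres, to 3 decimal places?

Profile (r,z), 6 vertices: (1.5,11.5) (14.5,6) (13.5,16.5) (10,31.5) (6,32.5) (3,21.5)
edge 0: (1.5,11.5)→(14.5,6)  cross = 1.5·6 − 14.5·11.5 = -157.7500; (r_i+r_j)·cross = 16·-157.7500 = -2524.0000
edge 1: (14.5,6)→(13.5,16.5)  cross = 14.5·16.5 − 13.5·6 = 158.2500; (r_i+r_j)·cross = 28·158.2500 = 4431.0000
edge 2: (13.5,16.5)→(10,31.5)  cross = 13.5·31.5 − 10·16.5 = 260.2500; (r_i+r_j)·cross = 23.5·260.2500 = 6115.8750
edge 3: (10,31.5)→(6,32.5)  cross = 10·32.5 − 6·31.5 = 136.0000; (r_i+r_j)·cross = 16·136.0000 = 2176.0000
edge 4: (6,32.5)→(3,21.5)  cross = 6·21.5 − 3·32.5 = 31.5000; (r_i+r_j)·cross = 9·31.5000 = 283.5000
edge 5: (3,21.5)→(1.5,11.5)  cross = 3·11.5 − 1.5·21.5 = 2.2500; (r_i+r_j)·cross = 4.5·2.2500 = 10.1250
Σcross = 430.5000 → A = |Σcross|/2 = 215.2500 mm²
Σ(r_i+r_j)·cross = 10492.5000 → first moment M = |Σ|/6 = 1748.7500
R_c = M/A = 1748.7500/215.2500 = 8.1243 mm
θ = 220° = 3.839724 rad
V = θ·R_c·A = 3.839724·8.1243·215.2500 = 6714.718 mm³

Volume = 6714.718 mm³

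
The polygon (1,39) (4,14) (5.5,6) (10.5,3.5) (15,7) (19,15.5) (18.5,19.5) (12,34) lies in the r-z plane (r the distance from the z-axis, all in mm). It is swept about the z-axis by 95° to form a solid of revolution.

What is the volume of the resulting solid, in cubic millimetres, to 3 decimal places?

Profile (r,z), 8 vertices: (1,39) (4,14) (5.5,6) (10.5,3.5) (15,7) (19,15.5) (18.5,19.5) (12,34)
edge 0: (1,39)→(4,14)  cross = 1·14 − 4·39 = -142.0000; (r_i+r_j)·cross = 5·-142.0000 = -710.0000
edge 1: (4,14)→(5.5,6)  cross = 4·6 − 5.5·14 = -53.0000; (r_i+r_j)·cross = 9.5·-53.0000 = -503.5000
edge 2: (5.5,6)→(10.5,3.5)  cross = 5.5·3.5 − 10.5·6 = -43.7500; (r_i+r_j)·cross = 16·-43.7500 = -700.0000
edge 3: (10.5,3.5)→(15,7)  cross = 10.5·7 − 15·3.5 = 21.0000; (r_i+r_j)·cross = 25.5·21.0000 = 535.5000
edge 4: (15,7)→(19,15.5)  cross = 15·15.5 − 19·7 = 99.5000; (r_i+r_j)·cross = 34·99.5000 = 3383.0000
edge 5: (19,15.5)→(18.5,19.5)  cross = 19·19.5 − 18.5·15.5 = 83.7500; (r_i+r_j)·cross = 37.5·83.7500 = 3140.6250
edge 6: (18.5,19.5)→(12,34)  cross = 18.5·34 − 12·19.5 = 395.0000; (r_i+r_j)·cross = 30.5·395.0000 = 12047.5000
edge 7: (12,34)→(1,39)  cross = 12·39 − 1·34 = 434.0000; (r_i+r_j)·cross = 13·434.0000 = 5642.0000
Σcross = 794.5000 → A = |Σcross|/2 = 397.2500 mm²
Σ(r_i+r_j)·cross = 22835.1250 → first moment M = |Σ|/6 = 3805.8542
R_c = M/A = 3805.8542/397.2500 = 9.5805 mm
θ = 95° = 1.658063 rad
V = θ·R_c·A = 1.658063·9.5805·397.2500 = 6310.345 mm³

Volume = 6310.345 mm³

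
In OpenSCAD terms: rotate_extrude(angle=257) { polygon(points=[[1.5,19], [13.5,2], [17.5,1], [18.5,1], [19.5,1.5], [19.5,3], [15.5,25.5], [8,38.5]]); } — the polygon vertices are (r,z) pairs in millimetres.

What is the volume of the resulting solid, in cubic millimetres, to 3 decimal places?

Volume = 17082.638 mm³

Profile (r,z), 8 vertices: (1.5,19) (13.5,2) (17.5,1) (18.5,1) (19.5,1.5) (19.5,3) (15.5,25.5) (8,38.5)
edge 0: (1.5,19)→(13.5,2)  cross = 1.5·2 − 13.5·19 = -253.5000; (r_i+r_j)·cross = 15·-253.5000 = -3802.5000
edge 1: (13.5,2)→(17.5,1)  cross = 13.5·1 − 17.5·2 = -21.5000; (r_i+r_j)·cross = 31·-21.5000 = -666.5000
edge 2: (17.5,1)→(18.5,1)  cross = 17.5·1 − 18.5·1 = -1.0000; (r_i+r_j)·cross = 36·-1.0000 = -36.0000
edge 3: (18.5,1)→(19.5,1.5)  cross = 18.5·1.5 − 19.5·1 = 8.2500; (r_i+r_j)·cross = 38·8.2500 = 313.5000
edge 4: (19.5,1.5)→(19.5,3)  cross = 19.5·3 − 19.5·1.5 = 29.2500; (r_i+r_j)·cross = 39·29.2500 = 1140.7500
edge 5: (19.5,3)→(15.5,25.5)  cross = 19.5·25.5 − 15.5·3 = 450.7500; (r_i+r_j)·cross = 35·450.7500 = 15776.2500
edge 6: (15.5,25.5)→(8,38.5)  cross = 15.5·38.5 − 8·25.5 = 392.7500; (r_i+r_j)·cross = 23.5·392.7500 = 9229.6250
edge 7: (8,38.5)→(1.5,19)  cross = 8·19 − 1.5·38.5 = 94.2500; (r_i+r_j)·cross = 9.5·94.2500 = 895.3750
Σcross = 699.2500 → A = |Σcross|/2 = 349.6250 mm²
Σ(r_i+r_j)·cross = 22850.5000 → first moment M = |Σ|/6 = 3808.4167
R_c = M/A = 3808.4167/349.6250 = 10.8929 mm
θ = 257° = 4.485496 rad
V = θ·R_c·A = 4.485496·10.8929·349.6250 = 17082.638 mm³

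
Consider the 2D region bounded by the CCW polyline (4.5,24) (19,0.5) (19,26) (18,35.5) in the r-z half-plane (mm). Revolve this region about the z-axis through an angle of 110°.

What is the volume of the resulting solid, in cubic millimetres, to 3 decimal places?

Profile (r,z), 4 vertices: (4.5,24) (19,0.5) (19,26) (18,35.5)
edge 0: (4.5,24)→(19,0.5)  cross = 4.5·0.5 − 19·24 = -453.7500; (r_i+r_j)·cross = 23.5·-453.7500 = -10663.1250
edge 1: (19,0.5)→(19,26)  cross = 19·26 − 19·0.5 = 484.5000; (r_i+r_j)·cross = 38·484.5000 = 18411.0000
edge 2: (19,26)→(18,35.5)  cross = 19·35.5 − 18·26 = 206.5000; (r_i+r_j)·cross = 37·206.5000 = 7640.5000
edge 3: (18,35.5)→(4.5,24)  cross = 18·24 − 4.5·35.5 = 272.2500; (r_i+r_j)·cross = 22.5·272.2500 = 6125.6250
Σcross = 509.5000 → A = |Σcross|/2 = 254.7500 mm²
Σ(r_i+r_j)·cross = 21514.0000 → first moment M = |Σ|/6 = 3585.6667
R_c = M/A = 3585.6667/254.7500 = 14.0752 mm
θ = 110° = 1.919862 rad
V = θ·R_c·A = 1.919862·14.0752·254.7500 = 6883.986 mm³

Volume = 6883.986 mm³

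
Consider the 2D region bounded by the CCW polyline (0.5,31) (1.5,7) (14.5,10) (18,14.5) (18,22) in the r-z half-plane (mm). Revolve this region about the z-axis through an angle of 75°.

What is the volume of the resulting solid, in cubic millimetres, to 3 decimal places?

Profile (r,z), 5 vertices: (0.5,31) (1.5,7) (14.5,10) (18,14.5) (18,22)
edge 0: (0.5,31)→(1.5,7)  cross = 0.5·7 − 1.5·31 = -43.0000; (r_i+r_j)·cross = 2·-43.0000 = -86.0000
edge 1: (1.5,7)→(14.5,10)  cross = 1.5·10 − 14.5·7 = -86.5000; (r_i+r_j)·cross = 16·-86.5000 = -1384.0000
edge 2: (14.5,10)→(18,14.5)  cross = 14.5·14.5 − 18·10 = 30.2500; (r_i+r_j)·cross = 32.5·30.2500 = 983.1250
edge 3: (18,14.5)→(18,22)  cross = 18·22 − 18·14.5 = 135.0000; (r_i+r_j)·cross = 36·135.0000 = 4860.0000
edge 4: (18,22)→(0.5,31)  cross = 18·31 − 0.5·22 = 547.0000; (r_i+r_j)·cross = 18.5·547.0000 = 10119.5000
Σcross = 582.7500 → A = |Σcross|/2 = 291.3750 mm²
Σ(r_i+r_j)·cross = 14492.6250 → first moment M = |Σ|/6 = 2415.4375
R_c = M/A = 2415.4375/291.3750 = 8.2898 mm
θ = 75° = 1.308997 rad
V = θ·R_c·A = 1.308997·8.2898·291.3750 = 3161.800 mm³

Volume = 3161.800 mm³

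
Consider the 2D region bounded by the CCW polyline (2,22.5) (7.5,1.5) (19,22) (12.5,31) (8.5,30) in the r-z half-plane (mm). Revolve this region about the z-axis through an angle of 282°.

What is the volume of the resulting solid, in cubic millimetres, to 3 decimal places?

Profile (r,z), 5 vertices: (2,22.5) (7.5,1.5) (19,22) (12.5,31) (8.5,30)
edge 0: (2,22.5)→(7.5,1.5)  cross = 2·1.5 − 7.5·22.5 = -165.7500; (r_i+r_j)·cross = 9.5·-165.7500 = -1574.6250
edge 1: (7.5,1.5)→(19,22)  cross = 7.5·22 − 19·1.5 = 136.5000; (r_i+r_j)·cross = 26.5·136.5000 = 3617.2500
edge 2: (19,22)→(12.5,31)  cross = 19·31 − 12.5·22 = 314.0000; (r_i+r_j)·cross = 31.5·314.0000 = 9891.0000
edge 3: (12.5,31)→(8.5,30)  cross = 12.5·30 − 8.5·31 = 111.5000; (r_i+r_j)·cross = 21·111.5000 = 2341.5000
edge 4: (8.5,30)→(2,22.5)  cross = 8.5·22.5 − 2·30 = 131.2500; (r_i+r_j)·cross = 10.5·131.2500 = 1378.1250
Σcross = 527.5000 → A = |Σcross|/2 = 263.7500 mm²
Σ(r_i+r_j)·cross = 15653.2500 → first moment M = |Σ|/6 = 2608.8750
R_c = M/A = 2608.8750/263.7500 = 9.8915 mm
θ = 282° = 4.921828 rad
V = θ·R_c·A = 4.921828·9.8915·263.7500 = 12840.435 mm³

Volume = 12840.435 mm³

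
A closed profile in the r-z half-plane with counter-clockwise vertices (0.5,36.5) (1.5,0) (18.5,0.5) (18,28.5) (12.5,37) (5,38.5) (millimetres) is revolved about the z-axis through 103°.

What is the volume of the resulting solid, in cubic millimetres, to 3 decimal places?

Profile (r,z), 6 vertices: (0.5,36.5) (1.5,0) (18.5,0.5) (18,28.5) (12.5,37) (5,38.5)
edge 0: (0.5,36.5)→(1.5,0)  cross = 0.5·0 − 1.5·36.5 = -54.7500; (r_i+r_j)·cross = 2·-54.7500 = -109.5000
edge 1: (1.5,0)→(18.5,0.5)  cross = 1.5·0.5 − 18.5·0 = 0.7500; (r_i+r_j)·cross = 20·0.7500 = 15.0000
edge 2: (18.5,0.5)→(18,28.5)  cross = 18.5·28.5 − 18·0.5 = 518.2500; (r_i+r_j)·cross = 36.5·518.2500 = 18916.1250
edge 3: (18,28.5)→(12.5,37)  cross = 18·37 − 12.5·28.5 = 309.7500; (r_i+r_j)·cross = 30.5·309.7500 = 9447.3750
edge 4: (12.5,37)→(5,38.5)  cross = 12.5·38.5 − 5·37 = 296.2500; (r_i+r_j)·cross = 17.5·296.2500 = 5184.3750
edge 5: (5,38.5)→(0.5,36.5)  cross = 5·36.5 − 0.5·38.5 = 163.2500; (r_i+r_j)·cross = 5.5·163.2500 = 897.8750
Σcross = 1233.5000 → A = |Σcross|/2 = 616.7500 mm²
Σ(r_i+r_j)·cross = 34351.2500 → first moment M = |Σ|/6 = 5725.2083
R_c = M/A = 5725.2083/616.7500 = 9.2829 mm
θ = 103° = 1.797689 rad
V = θ·R_c·A = 1.797689·9.2829·616.7500 = 10292.145 mm³

Volume = 10292.145 mm³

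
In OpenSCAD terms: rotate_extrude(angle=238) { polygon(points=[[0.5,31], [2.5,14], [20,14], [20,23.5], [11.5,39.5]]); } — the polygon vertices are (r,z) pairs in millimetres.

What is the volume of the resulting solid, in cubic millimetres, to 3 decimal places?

Profile (r,z), 5 vertices: (0.5,31) (2.5,14) (20,14) (20,23.5) (11.5,39.5)
edge 0: (0.5,31)→(2.5,14)  cross = 0.5·14 − 2.5·31 = -70.5000; (r_i+r_j)·cross = 3·-70.5000 = -211.5000
edge 1: (2.5,14)→(20,14)  cross = 2.5·14 − 20·14 = -245.0000; (r_i+r_j)·cross = 22.5·-245.0000 = -5512.5000
edge 2: (20,14)→(20,23.5)  cross = 20·23.5 − 20·14 = 190.0000; (r_i+r_j)·cross = 40·190.0000 = 7600.0000
edge 3: (20,23.5)→(11.5,39.5)  cross = 20·39.5 − 11.5·23.5 = 519.7500; (r_i+r_j)·cross = 31.5·519.7500 = 16372.1250
edge 4: (11.5,39.5)→(0.5,31)  cross = 11.5·31 − 0.5·39.5 = 336.7500; (r_i+r_j)·cross = 12·336.7500 = 4041.0000
Σcross = 731.0000 → A = |Σcross|/2 = 365.5000 mm²
Σ(r_i+r_j)·cross = 22289.1250 → first moment M = |Σ|/6 = 3714.8542
R_c = M/A = 3714.8542/365.5000 = 10.1638 mm
θ = 238° = 4.153884 rad
V = θ·R_c·A = 4.153884·10.1638·365.5000 = 15431.072 mm³

Volume = 15431.072 mm³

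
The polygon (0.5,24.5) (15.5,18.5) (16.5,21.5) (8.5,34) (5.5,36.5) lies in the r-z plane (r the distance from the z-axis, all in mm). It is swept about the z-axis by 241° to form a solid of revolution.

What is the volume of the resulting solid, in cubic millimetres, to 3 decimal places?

Volume = 4801.252 mm³

Profile (r,z), 5 vertices: (0.5,24.5) (15.5,18.5) (16.5,21.5) (8.5,34) (5.5,36.5)
edge 0: (0.5,24.5)→(15.5,18.5)  cross = 0.5·18.5 − 15.5·24.5 = -370.5000; (r_i+r_j)·cross = 16·-370.5000 = -5928.0000
edge 1: (15.5,18.5)→(16.5,21.5)  cross = 15.5·21.5 − 16.5·18.5 = 28.0000; (r_i+r_j)·cross = 32·28.0000 = 896.0000
edge 2: (16.5,21.5)→(8.5,34)  cross = 16.5·34 − 8.5·21.5 = 378.2500; (r_i+r_j)·cross = 25·378.2500 = 9456.2500
edge 3: (8.5,34)→(5.5,36.5)  cross = 8.5·36.5 − 5.5·34 = 123.2500; (r_i+r_j)·cross = 14·123.2500 = 1725.5000
edge 4: (5.5,36.5)→(0.5,24.5)  cross = 5.5·24.5 − 0.5·36.5 = 116.5000; (r_i+r_j)·cross = 6·116.5000 = 699.0000
Σcross = 275.5000 → A = |Σcross|/2 = 137.7500 mm²
Σ(r_i+r_j)·cross = 6848.7500 → first moment M = |Σ|/6 = 1141.4583
R_c = M/A = 1141.4583/137.7500 = 8.2864 mm
θ = 241° = 4.206243 rad
V = θ·R_c·A = 4.206243·8.2864·137.7500 = 4801.252 mm³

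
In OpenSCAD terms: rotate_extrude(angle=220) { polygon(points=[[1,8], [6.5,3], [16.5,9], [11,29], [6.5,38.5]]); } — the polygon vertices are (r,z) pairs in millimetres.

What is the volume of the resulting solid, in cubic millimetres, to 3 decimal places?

Profile (r,z), 5 vertices: (1,8) (6.5,3) (16.5,9) (11,29) (6.5,38.5)
edge 0: (1,8)→(6.5,3)  cross = 1·3 − 6.5·8 = -49.0000; (r_i+r_j)·cross = 7.5·-49.0000 = -367.5000
edge 1: (6.5,3)→(16.5,9)  cross = 6.5·9 − 16.5·3 = 9.0000; (r_i+r_j)·cross = 23·9.0000 = 207.0000
edge 2: (16.5,9)→(11,29)  cross = 16.5·29 − 11·9 = 379.5000; (r_i+r_j)·cross = 27.5·379.5000 = 10436.2500
edge 3: (11,29)→(6.5,38.5)  cross = 11·38.5 − 6.5·29 = 235.0000; (r_i+r_j)·cross = 17.5·235.0000 = 4112.5000
edge 4: (6.5,38.5)→(1,8)  cross = 6.5·8 − 1·38.5 = 13.5000; (r_i+r_j)·cross = 7.5·13.5000 = 101.2500
Σcross = 588.0000 → A = |Σcross|/2 = 294.0000 mm²
Σ(r_i+r_j)·cross = 14489.5000 → first moment M = |Σ|/6 = 2414.9167
R_c = M/A = 2414.9167/294.0000 = 8.2140 mm
θ = 220° = 3.839724 rad
V = θ·R_c·A = 3.839724·8.2140·294.0000 = 9272.614 mm³

Volume = 9272.614 mm³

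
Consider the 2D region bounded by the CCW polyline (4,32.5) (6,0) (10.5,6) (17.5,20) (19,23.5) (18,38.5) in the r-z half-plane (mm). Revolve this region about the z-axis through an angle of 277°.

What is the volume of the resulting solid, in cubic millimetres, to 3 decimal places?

Volume = 19032.966 mm³

Profile (r,z), 6 vertices: (4,32.5) (6,0) (10.5,6) (17.5,20) (19,23.5) (18,38.5)
edge 0: (4,32.5)→(6,0)  cross = 4·0 − 6·32.5 = -195.0000; (r_i+r_j)·cross = 10·-195.0000 = -1950.0000
edge 1: (6,0)→(10.5,6)  cross = 6·6 − 10.5·0 = 36.0000; (r_i+r_j)·cross = 16.5·36.0000 = 594.0000
edge 2: (10.5,6)→(17.5,20)  cross = 10.5·20 − 17.5·6 = 105.0000; (r_i+r_j)·cross = 28·105.0000 = 2940.0000
edge 3: (17.5,20)→(19,23.5)  cross = 17.5·23.5 − 19·20 = 31.2500; (r_i+r_j)·cross = 36.5·31.2500 = 1140.6250
edge 4: (19,23.5)→(18,38.5)  cross = 19·38.5 − 18·23.5 = 308.5000; (r_i+r_j)·cross = 37·308.5000 = 11414.5000
edge 5: (18,38.5)→(4,32.5)  cross = 18·32.5 − 4·38.5 = 431.0000; (r_i+r_j)·cross = 22·431.0000 = 9482.0000
Σcross = 716.7500 → A = |Σcross|/2 = 358.3750 mm²
Σ(r_i+r_j)·cross = 23621.1250 → first moment M = |Σ|/6 = 3936.8542
R_c = M/A = 3936.8542/358.3750 = 10.9853 mm
θ = 277° = 4.834562 rad
V = θ·R_c·A = 4.834562·10.9853·358.3750 = 19032.966 mm³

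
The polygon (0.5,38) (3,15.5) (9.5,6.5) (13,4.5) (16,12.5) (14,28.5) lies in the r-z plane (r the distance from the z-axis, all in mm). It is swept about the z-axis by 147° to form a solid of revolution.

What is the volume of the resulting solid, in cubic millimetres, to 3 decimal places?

Profile (r,z), 6 vertices: (0.5,38) (3,15.5) (9.5,6.5) (13,4.5) (16,12.5) (14,28.5)
edge 0: (0.5,38)→(3,15.5)  cross = 0.5·15.5 − 3·38 = -106.2500; (r_i+r_j)·cross = 3.5·-106.2500 = -371.8750
edge 1: (3,15.5)→(9.5,6.5)  cross = 3·6.5 − 9.5·15.5 = -127.7500; (r_i+r_j)·cross = 12.5·-127.7500 = -1596.8750
edge 2: (9.5,6.5)→(13,4.5)  cross = 9.5·4.5 − 13·6.5 = -41.7500; (r_i+r_j)·cross = 22.5·-41.7500 = -939.3750
edge 3: (13,4.5)→(16,12.5)  cross = 13·12.5 − 16·4.5 = 90.5000; (r_i+r_j)·cross = 29·90.5000 = 2624.5000
edge 4: (16,12.5)→(14,28.5)  cross = 16·28.5 − 14·12.5 = 281.0000; (r_i+r_j)·cross = 30·281.0000 = 8430.0000
edge 5: (14,28.5)→(0.5,38)  cross = 14·38 − 0.5·28.5 = 517.7500; (r_i+r_j)·cross = 14.5·517.7500 = 7507.3750
Σcross = 613.5000 → A = |Σcross|/2 = 306.7500 mm²
Σ(r_i+r_j)·cross = 15653.7500 → first moment M = |Σ|/6 = 2608.9583
R_c = M/A = 2608.9583/306.7500 = 8.5052 mm
θ = 147° = 2.565634 rad
V = θ·R_c·A = 2.565634·8.5052·306.7500 = 6693.632 mm³

Volume = 6693.632 mm³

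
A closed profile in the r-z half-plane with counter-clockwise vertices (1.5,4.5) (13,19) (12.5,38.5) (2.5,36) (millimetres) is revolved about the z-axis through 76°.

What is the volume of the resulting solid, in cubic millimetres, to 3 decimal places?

Volume = 2521.748 mm³

Profile (r,z), 4 vertices: (1.5,4.5) (13,19) (12.5,38.5) (2.5,36)
edge 0: (1.5,4.5)→(13,19)  cross = 1.5·19 − 13·4.5 = -30.0000; (r_i+r_j)·cross = 14.5·-30.0000 = -435.0000
edge 1: (13,19)→(12.5,38.5)  cross = 13·38.5 − 12.5·19 = 263.0000; (r_i+r_j)·cross = 25.5·263.0000 = 6706.5000
edge 2: (12.5,38.5)→(2.5,36)  cross = 12.5·36 − 2.5·38.5 = 353.7500; (r_i+r_j)·cross = 15·353.7500 = 5306.2500
edge 3: (2.5,36)→(1.5,4.5)  cross = 2.5·4.5 − 1.5·36 = -42.7500; (r_i+r_j)·cross = 4·-42.7500 = -171.0000
Σcross = 544.0000 → A = |Σcross|/2 = 272.0000 mm²
Σ(r_i+r_j)·cross = 11406.7500 → first moment M = |Σ|/6 = 1901.1250
R_c = M/A = 1901.1250/272.0000 = 6.9894 mm
θ = 76° = 1.326450 rad
V = θ·R_c·A = 1.326450·6.9894·272.0000 = 2521.748 mm³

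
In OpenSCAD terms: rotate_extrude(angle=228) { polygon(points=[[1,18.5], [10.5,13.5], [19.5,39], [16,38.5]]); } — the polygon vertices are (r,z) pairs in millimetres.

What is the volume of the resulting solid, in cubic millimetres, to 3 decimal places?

Profile (r,z), 4 vertices: (1,18.5) (10.5,13.5) (19.5,39) (16,38.5)
edge 0: (1,18.5)→(10.5,13.5)  cross = 1·13.5 − 10.5·18.5 = -180.7500; (r_i+r_j)·cross = 11.5·-180.7500 = -2078.6250
edge 1: (10.5,13.5)→(19.5,39)  cross = 10.5·39 − 19.5·13.5 = 146.2500; (r_i+r_j)·cross = 30·146.2500 = 4387.5000
edge 2: (19.5,39)→(16,38.5)  cross = 19.5·38.5 − 16·39 = 126.7500; (r_i+r_j)·cross = 35.5·126.7500 = 4499.6250
edge 3: (16,38.5)→(1,18.5)  cross = 16·18.5 − 1·38.5 = 257.5000; (r_i+r_j)·cross = 17·257.5000 = 4377.5000
Σcross = 349.7500 → A = |Σcross|/2 = 174.8750 mm²
Σ(r_i+r_j)·cross = 11186.0000 → first moment M = |Σ|/6 = 1864.3333
R_c = M/A = 1864.3333/174.8750 = 10.6609 mm
θ = 228° = 3.979351 rad
V = θ·R_c·A = 3.979351·10.6609·174.8750 = 7418.836 mm³

Volume = 7418.836 mm³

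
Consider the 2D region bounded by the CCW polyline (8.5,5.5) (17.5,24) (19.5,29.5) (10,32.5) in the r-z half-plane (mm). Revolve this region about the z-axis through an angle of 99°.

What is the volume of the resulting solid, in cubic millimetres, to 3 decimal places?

Profile (r,z), 4 vertices: (8.5,5.5) (17.5,24) (19.5,29.5) (10,32.5)
edge 0: (8.5,5.5)→(17.5,24)  cross = 8.5·24 − 17.5·5.5 = 107.7500; (r_i+r_j)·cross = 26·107.7500 = 2801.5000
edge 1: (17.5,24)→(19.5,29.5)  cross = 17.5·29.5 − 19.5·24 = 48.2500; (r_i+r_j)·cross = 37·48.2500 = 1785.2500
edge 2: (19.5,29.5)→(10,32.5)  cross = 19.5·32.5 − 10·29.5 = 338.7500; (r_i+r_j)·cross = 29.5·338.7500 = 9993.1250
edge 3: (10,32.5)→(8.5,5.5)  cross = 10·5.5 − 8.5·32.5 = -221.2500; (r_i+r_j)·cross = 18.5·-221.2500 = -4093.1250
Σcross = 273.5000 → A = |Σcross|/2 = 136.7500 mm²
Σ(r_i+r_j)·cross = 10486.7500 → first moment M = |Σ|/6 = 1747.7917
R_c = M/A = 1747.7917/136.7500 = 12.7809 mm
θ = 99° = 1.727876 rad
V = θ·R_c·A = 1.727876·12.7809·136.7500 = 3019.967 mm³

Volume = 3019.967 mm³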